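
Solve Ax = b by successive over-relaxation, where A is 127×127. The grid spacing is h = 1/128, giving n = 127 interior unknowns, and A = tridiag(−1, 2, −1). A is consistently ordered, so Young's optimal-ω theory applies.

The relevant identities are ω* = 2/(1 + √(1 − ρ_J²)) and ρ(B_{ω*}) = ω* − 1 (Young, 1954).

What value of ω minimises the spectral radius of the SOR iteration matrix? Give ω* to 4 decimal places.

[ρ_J] n=127: ρ(B_J) = cos(π/(n+1)) = cos(π/128) = 0.9997.
√(1 − cos²(π/128)) = sin(π/128) ≈ 0.02454.
ω* = 2/(1+0.02454) = 1.9521
ρ(B_{ω*}) = ω*−1 = 0.9521

ω* = 1.9521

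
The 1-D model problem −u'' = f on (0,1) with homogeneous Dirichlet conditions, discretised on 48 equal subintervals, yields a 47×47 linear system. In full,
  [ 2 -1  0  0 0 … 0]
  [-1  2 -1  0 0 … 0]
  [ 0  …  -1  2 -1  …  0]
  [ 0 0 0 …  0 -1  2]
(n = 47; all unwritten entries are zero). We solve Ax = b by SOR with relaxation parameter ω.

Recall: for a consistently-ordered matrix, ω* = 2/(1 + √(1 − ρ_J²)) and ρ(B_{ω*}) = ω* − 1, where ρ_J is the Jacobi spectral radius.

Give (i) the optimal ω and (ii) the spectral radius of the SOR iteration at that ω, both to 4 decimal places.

ω* = 1.8772, ρ_SOR = 0.8772

With n=47, ρ(Jacobi) = cos(π/48) = 0.9979.
√(1−ρ_J²) simplifies to sin(π/48) = 0.06540.
Young: ω* = 2/(1+√(1−ρ_J²)) = 2/(1+0.06540) = 2/1.06540 = 1.8772.
ρ_SOR = ω* − 1 ≈ 0.8772.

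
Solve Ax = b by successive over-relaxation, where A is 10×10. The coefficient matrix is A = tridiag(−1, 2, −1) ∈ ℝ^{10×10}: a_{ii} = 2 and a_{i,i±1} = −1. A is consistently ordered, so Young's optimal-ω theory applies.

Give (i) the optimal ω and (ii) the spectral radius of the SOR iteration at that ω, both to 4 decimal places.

spectrum of D⁻¹(L+U) = {cos(kπ/11) : 1≤k≤10}; ρ_J = cos(π/11) = 0.9595.
1 − cos²(π/11) = sin²(π/11) ⇒ √(1−ρ_J²) = sin(π/11) = 0.28173.
[ω*] 2 ÷ (1 + 0.28173) = 2 ÷ 1.28173 = 1.5604.
At ω = 1.5604 every |λ(B_ω)| = ω−1, so ρ_SOR = 0.5604.

ω* = 1.5604, ρ_SOR = 0.5604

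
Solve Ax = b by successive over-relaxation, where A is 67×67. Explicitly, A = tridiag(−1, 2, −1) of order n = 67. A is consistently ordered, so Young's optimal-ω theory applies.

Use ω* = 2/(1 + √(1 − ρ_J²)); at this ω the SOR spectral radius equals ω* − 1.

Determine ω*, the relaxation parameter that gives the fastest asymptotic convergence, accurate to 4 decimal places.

ω* = 1.9117

B_J for the 67×67 system has eigenvalues cos(kπ/68); ρ_J = cos(π/68) = 0.9989.
root = sin(π/68) = 0.04618  (since 1−cos² = sin²).
ω* = 2/(1 + 0.04618) = 2/1.04618 = 1.9117.
[ρ_SOR] ω* − 1 = 0.9117.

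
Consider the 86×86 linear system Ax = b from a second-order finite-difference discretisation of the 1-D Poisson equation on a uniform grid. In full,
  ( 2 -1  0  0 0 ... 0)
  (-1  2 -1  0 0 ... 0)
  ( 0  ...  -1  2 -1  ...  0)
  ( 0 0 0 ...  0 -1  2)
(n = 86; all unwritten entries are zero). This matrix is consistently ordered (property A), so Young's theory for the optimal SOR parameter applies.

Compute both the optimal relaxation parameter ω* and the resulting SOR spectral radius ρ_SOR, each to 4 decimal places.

ω* = 1.9303, ρ_SOR = 0.9303

With n=86, ρ(Jacobi) = cos(π/87) = 0.9993.
√(1 − cos²(π/87)) = sin(π/87) ≈ 0.03610.
Young: ω* = 2/(1+√(1−ρ_J²)) = 2/(1+0.03610) = 2/1.03610 = 1.9303.
[ρ_SOR] ω* − 1 = 0.9303.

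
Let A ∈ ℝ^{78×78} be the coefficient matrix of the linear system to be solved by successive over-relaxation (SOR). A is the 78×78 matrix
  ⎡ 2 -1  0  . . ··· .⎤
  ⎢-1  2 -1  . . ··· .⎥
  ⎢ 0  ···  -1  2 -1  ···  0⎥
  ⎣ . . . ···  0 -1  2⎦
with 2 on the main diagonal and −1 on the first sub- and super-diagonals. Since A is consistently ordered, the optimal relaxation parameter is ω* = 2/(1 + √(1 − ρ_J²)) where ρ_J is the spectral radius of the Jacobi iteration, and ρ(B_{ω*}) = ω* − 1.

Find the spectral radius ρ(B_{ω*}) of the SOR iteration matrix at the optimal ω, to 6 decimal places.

ρ_SOR = 0.923527

B_J for the 78×78 system has eigenvalues cos(kπ/79); ρ_J = cos(π/79) = 0.999209.
√(1−ρ_J²) simplifies to sin(π/79) = 0.0397565.
[ω*] 2 ÷ (1 + 0.0397565) = 2 ÷ 1.0397565 = 1.923527.
ρ_SOR = ω* − 1 = 1.923527 − 1 = 0.923527.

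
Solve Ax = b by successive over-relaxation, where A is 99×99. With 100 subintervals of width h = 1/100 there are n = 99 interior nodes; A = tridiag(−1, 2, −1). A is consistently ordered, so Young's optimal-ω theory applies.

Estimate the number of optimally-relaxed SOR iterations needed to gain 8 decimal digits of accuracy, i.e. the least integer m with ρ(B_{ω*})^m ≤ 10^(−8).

ρ_J = max_k |cos(kπ/100)| = cos(π/100) = 0.9995066
√(1−ρ_J²) simplifies to sin(π/100) = 0.0314108.
ω* = 2/(1 + 0.0314108) = 2/1.0314108 = 1.9390916.
ρ_SOR = ω* − 1 = 1.9390916 − 1 = 0.9390916.
Need (0.9390916)^m ≤ 10^(−8): m ≥ 8·ln10/|ln 0.9390916| = 18.4207/0.0628423 = 293.126 ⇒ m = 294.

m = 294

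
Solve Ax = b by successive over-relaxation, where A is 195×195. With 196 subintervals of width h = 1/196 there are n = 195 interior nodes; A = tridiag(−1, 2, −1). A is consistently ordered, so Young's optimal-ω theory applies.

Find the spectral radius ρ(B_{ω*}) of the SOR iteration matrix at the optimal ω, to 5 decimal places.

ρ_SOR = 0.96845

ρ_J = max_k |cos(kπ/196)| = cos(π/196) = 0.99987
root = sin(π/196) = 0.016028  (since 1−cos² = sin²).
ω* = 2/(1 + 0.016028) = 2/1.016028 = 1.96845.
Hence ρ(B_{ω*}) = 1.96845 − 1 = 0.96845.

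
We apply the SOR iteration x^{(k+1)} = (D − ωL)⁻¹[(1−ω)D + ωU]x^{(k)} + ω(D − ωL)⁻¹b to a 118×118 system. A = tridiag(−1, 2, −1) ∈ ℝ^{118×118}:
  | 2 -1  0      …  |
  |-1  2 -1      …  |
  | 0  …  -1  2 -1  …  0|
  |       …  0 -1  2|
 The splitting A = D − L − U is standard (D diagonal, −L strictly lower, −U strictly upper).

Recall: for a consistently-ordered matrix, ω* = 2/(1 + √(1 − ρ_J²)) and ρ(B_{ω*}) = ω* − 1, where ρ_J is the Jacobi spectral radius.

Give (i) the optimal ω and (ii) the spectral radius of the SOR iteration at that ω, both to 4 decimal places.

n=118: λ(B_J) = 1 − λ(A)/2 = cos(kπ/119); k=1 gives ρ_J = 0.9997.
root = sin(π/119) = 0.02640  (since 1−cos² = sin²).
ω* = 2 / (1 + 0.02640) = 2 / 1.02640 ≈ 1.9486.
At ω = 1.9486 every |λ(B_ω)| = ω−1, so ρ_SOR = 0.9486.

ω* = 1.9486, ρ_SOR = 0.9486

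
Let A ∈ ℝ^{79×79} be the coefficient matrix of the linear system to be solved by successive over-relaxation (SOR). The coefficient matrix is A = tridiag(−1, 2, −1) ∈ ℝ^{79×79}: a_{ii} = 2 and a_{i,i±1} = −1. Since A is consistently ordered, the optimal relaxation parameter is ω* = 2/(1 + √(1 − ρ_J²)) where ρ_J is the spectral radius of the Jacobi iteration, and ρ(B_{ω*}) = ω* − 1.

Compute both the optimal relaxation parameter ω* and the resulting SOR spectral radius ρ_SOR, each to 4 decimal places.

B_J for the 79×79 system has eigenvalues cos(kπ/80); ρ_J = cos(π/80) = 0.9992.
√(1−ρ_J²) simplifies to sin(π/80) = 0.03926.
ω* = 2 / (1 + 0.03926) = 2 / 1.03926 ≈ 1.9244.
[ρ_SOR] ω* − 1 = 0.9244.

ω* = 1.9244, ρ_SOR = 0.9244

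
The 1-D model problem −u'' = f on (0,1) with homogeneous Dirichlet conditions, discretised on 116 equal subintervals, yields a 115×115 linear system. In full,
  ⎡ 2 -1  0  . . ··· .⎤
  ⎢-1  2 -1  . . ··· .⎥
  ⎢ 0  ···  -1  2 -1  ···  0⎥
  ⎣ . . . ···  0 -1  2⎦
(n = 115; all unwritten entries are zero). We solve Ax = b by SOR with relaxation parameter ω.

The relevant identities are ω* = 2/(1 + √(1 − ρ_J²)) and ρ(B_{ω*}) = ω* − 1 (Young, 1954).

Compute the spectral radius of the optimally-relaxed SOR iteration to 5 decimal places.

B_J for the 115×115 system has eigenvalues cos(kπ/116); ρ_J = cos(π/116) = 0.99963.
√(1 − cos²(π/116)) = sin(π/116) ≈ 0.027079.
[ω*] 2 ÷ (1 + 0.027079) = 2 ÷ 1.027079 = 1.94727.
and ρ(B_{ω*}) = 1.94727 − 1 = 0.94727.

ρ_SOR = 0.94727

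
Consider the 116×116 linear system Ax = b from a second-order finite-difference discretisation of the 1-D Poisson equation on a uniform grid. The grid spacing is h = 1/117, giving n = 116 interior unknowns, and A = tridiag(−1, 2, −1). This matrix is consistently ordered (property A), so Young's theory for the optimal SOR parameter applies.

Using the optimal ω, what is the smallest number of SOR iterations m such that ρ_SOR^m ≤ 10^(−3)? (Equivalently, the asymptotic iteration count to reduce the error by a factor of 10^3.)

With n=116, ρ(Jacobi) = cos(π/117) = 0.9996395.
√(1 − cos²(π/117)) = sin(π/117) ≈ 0.0268480.
[ω*] 2 ÷ (1 + 0.0268480) = 2 ÷ 1.0268480 = 1.9477079.
ρ(B_{ω*}) = ω*−1 = 0.9477079
3·ln10 = 6.90776; −ln(0.9477079) = 0.0537089; m = ⌈6.90776/0.0537089⌉ = ⌈128.615⌉ = 129.

m = 129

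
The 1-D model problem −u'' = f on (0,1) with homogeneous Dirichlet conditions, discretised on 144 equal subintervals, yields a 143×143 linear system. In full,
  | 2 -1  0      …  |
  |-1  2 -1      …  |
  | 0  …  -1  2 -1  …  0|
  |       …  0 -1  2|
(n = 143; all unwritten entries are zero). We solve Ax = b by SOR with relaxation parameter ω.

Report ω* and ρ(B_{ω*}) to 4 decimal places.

ω* = 1.9573, ρ_SOR = 0.9573

[ρ_J] n=143: ρ(B_J) = cos(π/(n+1)) = cos(π/144) = 0.9998.
root = sin(π/144) = 0.02181  (since 1−cos² = sin²).
Then 2/(1+√(1−ρ_J²)) = 2/(1+0.02181); ω* = 2/1.02181 = 1.9573.
ρ_SOR = ω* − 1 ≈ 0.9573.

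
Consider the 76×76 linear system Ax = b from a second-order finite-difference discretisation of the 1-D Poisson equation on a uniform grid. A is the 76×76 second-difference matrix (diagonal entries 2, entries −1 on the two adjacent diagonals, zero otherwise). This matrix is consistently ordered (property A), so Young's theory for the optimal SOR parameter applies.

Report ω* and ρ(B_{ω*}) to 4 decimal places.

ω* = 1.9216, ρ_SOR = 0.9216

½·tridiag(1,0,1) at n=76: λ_k = cos(kπ/77); max |λ| at k=1 ⇒ ρ_J = cos(π/77) ≈ 0.9992.
√(1−ρ_J²) simplifies to sin(π/77) = 0.04079.
Then 2/(1+√(1−ρ_J²)) = 2/(1+0.04079); ω* = 2/1.04079 = 1.9216.
ρ(B_{ω*}) = ω*−1 = 0.9216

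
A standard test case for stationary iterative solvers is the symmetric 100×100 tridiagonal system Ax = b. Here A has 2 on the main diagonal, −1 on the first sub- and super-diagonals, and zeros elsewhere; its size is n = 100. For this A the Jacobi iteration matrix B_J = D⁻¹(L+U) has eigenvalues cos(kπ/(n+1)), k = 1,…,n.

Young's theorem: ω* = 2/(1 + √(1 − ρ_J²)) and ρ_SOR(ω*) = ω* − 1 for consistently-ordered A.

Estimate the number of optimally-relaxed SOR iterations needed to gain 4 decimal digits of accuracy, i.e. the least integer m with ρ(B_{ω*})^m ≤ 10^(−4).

With n=100, ρ(Jacobi) = cos(π/101) = 0.9995163.
root = sin(π/101) = 0.0310999  (since 1−cos² = sin²).
[ω*] 2 ÷ (1 + 0.0310999) = 2 ÷ 1.0310999 = 1.9396763.
[ρ_SOR] ω* − 1 = 0.9396763.
ρ_SOR^m ≤ 10^(−4) ⇔ m ≥ 4·ln10/(−ln 0.9396763) = 9.21034/0.0622198 = 148.029; m = ⌈148.029⌉ = 149.

m = 149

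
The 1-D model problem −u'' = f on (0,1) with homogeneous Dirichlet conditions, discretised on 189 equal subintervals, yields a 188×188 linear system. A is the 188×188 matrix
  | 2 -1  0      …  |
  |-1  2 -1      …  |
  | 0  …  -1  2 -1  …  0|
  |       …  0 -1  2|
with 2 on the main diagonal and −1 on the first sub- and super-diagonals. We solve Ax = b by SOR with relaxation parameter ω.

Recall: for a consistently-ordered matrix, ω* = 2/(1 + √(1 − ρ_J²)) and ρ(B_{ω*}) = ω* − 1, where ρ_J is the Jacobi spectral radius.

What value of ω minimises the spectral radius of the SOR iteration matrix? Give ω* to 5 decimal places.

ω* = 1.96730

With n=188, ρ(Jacobi) = cos(π/189) = 0.99986.
1 − cos²(π/189) = sin²(π/189) ⇒ √(1−ρ_J²) = sin(π/189) = 0.016621.
[ω*] 2 ÷ (1 + 0.016621) = 2 ÷ 1.016621 = 1.96730.
ρ_SOR = ω* − 1 ≈ 0.96730.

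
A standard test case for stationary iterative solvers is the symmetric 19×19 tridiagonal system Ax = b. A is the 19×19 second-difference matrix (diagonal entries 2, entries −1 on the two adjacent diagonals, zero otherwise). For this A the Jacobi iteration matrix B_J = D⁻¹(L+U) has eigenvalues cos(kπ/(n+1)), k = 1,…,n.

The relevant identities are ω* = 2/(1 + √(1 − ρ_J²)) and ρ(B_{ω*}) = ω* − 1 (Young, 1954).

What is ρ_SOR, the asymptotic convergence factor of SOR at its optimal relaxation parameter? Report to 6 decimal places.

ρ_J = max_k |cos(kπ/20)| = cos(π/20) = 0.987688
root = sin(π/20) = 0.1564345  (since 1−cos² = sin²).
ω* = 2/(1+0.1564345) = 1.729454
At ω = 1.729454 every |λ(B_ω)| = ω−1, so ρ_SOR = 0.729454.

ρ_SOR = 0.729454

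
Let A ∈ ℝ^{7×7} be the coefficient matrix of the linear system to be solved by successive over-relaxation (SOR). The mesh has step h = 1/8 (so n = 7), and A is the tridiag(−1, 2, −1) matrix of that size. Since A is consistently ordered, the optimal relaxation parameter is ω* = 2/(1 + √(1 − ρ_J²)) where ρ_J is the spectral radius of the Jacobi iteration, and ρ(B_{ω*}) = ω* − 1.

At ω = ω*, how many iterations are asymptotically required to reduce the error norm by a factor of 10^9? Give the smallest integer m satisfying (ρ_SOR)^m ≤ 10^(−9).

m = 26

½·tridiag(1,0,1) at n=7: λ_k = cos(kπ/8); max |λ| at k=1 ⇒ ρ_J = cos(π/8) ≈ 0.9238795.
root = sin(π/8) = 0.3826834  (since 1−cos² = sin²).
ω* = 2/(1+0.3826834) = 1.4464627
ρ_SOR = ω* − 1 = 1.4464627 − 1 = 0.4464627.
(0.4464627)^m ≤ 10^{−9}  ⇒  m·ln(0.4464627) ≤ −9·ln10  ⇒  m ≥ 25.699  ⇒  m = 26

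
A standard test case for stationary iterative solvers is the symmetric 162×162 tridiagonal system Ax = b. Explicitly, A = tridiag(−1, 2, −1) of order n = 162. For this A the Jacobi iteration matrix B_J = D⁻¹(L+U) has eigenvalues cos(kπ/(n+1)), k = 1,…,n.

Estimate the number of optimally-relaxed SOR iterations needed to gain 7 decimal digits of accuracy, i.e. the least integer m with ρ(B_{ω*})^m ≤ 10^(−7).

B_J for the 162×162 system has eigenvalues cos(kπ/163); ρ_J = cos(π/163) = 0.9998143.
root = sin(π/163) = 0.0192724  (since 1−cos² = sin²).
[ω*] 2 ÷ (1 + 0.0192724) = 2 ÷ 1.0192724 = 1.9621840.
[ρ_SOR] ω* − 1 = 0.9621840.
7·ln10 = 16.1181; −ln(0.9621840) = 0.0385496; m = ⌈16.1181/0.0385496⌉ = ⌈418.113⌉ = 419.

m = 419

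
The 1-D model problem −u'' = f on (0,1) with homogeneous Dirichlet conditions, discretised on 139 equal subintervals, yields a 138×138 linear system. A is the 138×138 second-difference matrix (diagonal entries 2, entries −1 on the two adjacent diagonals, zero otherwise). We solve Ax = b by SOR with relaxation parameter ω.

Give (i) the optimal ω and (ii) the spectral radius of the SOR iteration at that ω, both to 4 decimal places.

ω* = 1.9558, ρ_SOR = 0.9558

½·tridiag(1,0,1) at n=138: λ_k = cos(kπ/139); max |λ| at k=1 ⇒ ρ_J = cos(π/139) ≈ 0.9997.
√(1−ρ_J²) = |sin(π/139)| = 0.02260
So ω* = 2/1.02260 = 1.9558 (Young).
At ω = 1.9558 every |λ(B_ω)| = ω−1, so ρ_SOR = 0.9558.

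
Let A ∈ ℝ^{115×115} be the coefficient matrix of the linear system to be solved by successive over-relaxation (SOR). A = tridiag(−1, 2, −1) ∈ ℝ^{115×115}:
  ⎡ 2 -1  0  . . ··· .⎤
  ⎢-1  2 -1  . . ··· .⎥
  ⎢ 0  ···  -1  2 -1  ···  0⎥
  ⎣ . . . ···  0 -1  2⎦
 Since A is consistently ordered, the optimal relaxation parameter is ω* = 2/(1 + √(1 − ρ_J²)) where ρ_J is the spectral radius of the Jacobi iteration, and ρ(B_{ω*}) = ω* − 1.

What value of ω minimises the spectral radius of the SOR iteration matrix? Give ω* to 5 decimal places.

ω* = 1.94727

n=115: λ(B_J) = 1 − λ(A)/2 = cos(kπ/116); k=1 gives ρ_J = 0.99963.
1 − cos²(π/116) = sin²(π/116) ⇒ √(1−ρ_J²) = sin(π/116) = 0.027079.
So ω* = 2/1.027079 = 1.94727 (Young).
[ρ_SOR] ω* − 1 = 0.94727.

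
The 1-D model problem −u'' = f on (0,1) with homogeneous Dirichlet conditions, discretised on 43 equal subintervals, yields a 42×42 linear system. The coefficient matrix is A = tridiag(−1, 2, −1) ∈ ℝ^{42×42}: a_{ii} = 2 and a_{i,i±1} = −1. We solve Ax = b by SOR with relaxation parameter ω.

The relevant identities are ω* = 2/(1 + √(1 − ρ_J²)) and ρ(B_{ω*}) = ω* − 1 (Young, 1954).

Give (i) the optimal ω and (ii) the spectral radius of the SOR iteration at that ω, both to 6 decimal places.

ω* = 1.863941, ρ_SOR = 0.863941

ρ_J = max_k |cos(kπ/43)| = cos(π/43) = 0.997332
√(1−ρ_J²) = |sin(π/43)| = 0.0729953
Then 2/(1+√(1−ρ_J²)) = 2/(1+0.0729953); ω* = 2/1.0729953 = 1.863941.
ρ_SOR = ω* − 1 = 1.863941 − 1 = 0.863941.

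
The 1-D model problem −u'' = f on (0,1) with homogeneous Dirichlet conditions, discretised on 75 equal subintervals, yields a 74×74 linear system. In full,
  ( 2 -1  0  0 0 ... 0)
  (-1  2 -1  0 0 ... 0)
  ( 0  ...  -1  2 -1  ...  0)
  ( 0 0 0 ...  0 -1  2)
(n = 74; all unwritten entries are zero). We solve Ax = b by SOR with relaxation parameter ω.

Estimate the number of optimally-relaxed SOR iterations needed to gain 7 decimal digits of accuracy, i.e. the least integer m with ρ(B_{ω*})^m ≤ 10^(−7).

m = 193

spectrum of D⁻¹(L+U) = {cos(kπ/75) : 1≤k≤74}; ρ_J = cos(π/75) = 0.9991228.
√(1 − cos²(π/75)) = sin(π/75) ≈ 0.0418757.
ω* = 2/(1+0.0418757) = 1.9196148
At ω = 1.9196148 every |λ(B_ω)| = ω−1, so ρ_SOR = 0.9196148.
(0.9196148)^m ≤ 10^{−7}  ⇒  m·ln(0.9196148) ≤ −7·ln10  ⇒  m ≥ 192.339  ⇒  m = 193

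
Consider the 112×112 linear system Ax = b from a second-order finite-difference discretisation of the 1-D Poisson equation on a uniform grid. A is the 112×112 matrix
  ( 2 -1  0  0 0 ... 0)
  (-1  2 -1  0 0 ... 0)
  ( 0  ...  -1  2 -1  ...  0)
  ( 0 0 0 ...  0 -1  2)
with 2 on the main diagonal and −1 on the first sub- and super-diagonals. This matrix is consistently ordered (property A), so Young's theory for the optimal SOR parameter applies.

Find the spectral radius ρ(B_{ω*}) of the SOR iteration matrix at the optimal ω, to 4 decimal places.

½·tridiag(1,0,1) at n=112: λ_k = cos(kπ/113); max |λ| at k=1 ⇒ ρ_J = cos(π/113) ≈ 0.9996.
root = sin(π/113) = 0.02780  (since 1−cos² = sin²).
ω* = 2/(1 + 0.02780) = 2/1.02780 = 1.9459.
and ρ(B_{ω*}) = 1.9459 − 1 = 0.9459.

ρ_SOR = 0.9459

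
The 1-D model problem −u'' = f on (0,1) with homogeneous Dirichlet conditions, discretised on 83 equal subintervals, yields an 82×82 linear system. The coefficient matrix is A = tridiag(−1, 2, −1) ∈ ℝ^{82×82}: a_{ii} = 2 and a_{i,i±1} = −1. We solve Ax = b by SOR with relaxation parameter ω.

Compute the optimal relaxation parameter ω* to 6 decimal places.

ω* = 1.927077

n=82: λ(B_J) = 1 − λ(A)/2 = cos(kπ/83); k=1 gives ρ_J = 0.999284.
1 − cos²(π/83) = sin²(π/83) ⇒ √(1−ρ_J²) = sin(π/83) = 0.0378415.
Then 2/(1+√(1−ρ_J²)) = 2/(1+0.0378415); ω* = 2/1.0378415 = 1.927077.
ρ_SOR = ω* − 1 ≈ 0.927077.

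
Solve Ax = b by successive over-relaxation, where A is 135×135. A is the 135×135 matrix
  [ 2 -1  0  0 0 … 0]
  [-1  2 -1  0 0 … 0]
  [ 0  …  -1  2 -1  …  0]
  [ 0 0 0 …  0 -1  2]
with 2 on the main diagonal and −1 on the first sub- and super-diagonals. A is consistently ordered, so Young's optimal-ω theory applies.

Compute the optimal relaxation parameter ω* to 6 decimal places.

spectrum of D⁻¹(L+U) = {cos(kπ/136) : 1≤k≤135}; ρ_J = cos(π/136) = 0.999733.
root = sin(π/136) = 0.0230979  (since 1−cos² = sin²).
ω* = 2/(1 + 0.0230979) = 2/1.0230979 = 1.954847.
[ρ_SOR] ω* − 1 = 0.954847.

ω* = 1.954847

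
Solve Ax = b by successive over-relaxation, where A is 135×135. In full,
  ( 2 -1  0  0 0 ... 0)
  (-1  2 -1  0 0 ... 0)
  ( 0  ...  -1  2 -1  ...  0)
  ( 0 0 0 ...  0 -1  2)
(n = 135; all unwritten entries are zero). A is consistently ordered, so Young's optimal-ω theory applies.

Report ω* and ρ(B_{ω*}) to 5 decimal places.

spectrum of D⁻¹(L+U) = {cos(kπ/136) : 1≤k≤135}; ρ_J = cos(π/136) = 0.99973.
√(1−ρ_J²) simplifies to sin(π/136) = 0.023098.
ω* = 2/(1 + 0.023098) = 2/1.023098 = 1.95485.
and ρ(B_{ω*}) = 1.95485 − 1 = 0.95485.

ω* = 1.95485, ρ_SOR = 0.95485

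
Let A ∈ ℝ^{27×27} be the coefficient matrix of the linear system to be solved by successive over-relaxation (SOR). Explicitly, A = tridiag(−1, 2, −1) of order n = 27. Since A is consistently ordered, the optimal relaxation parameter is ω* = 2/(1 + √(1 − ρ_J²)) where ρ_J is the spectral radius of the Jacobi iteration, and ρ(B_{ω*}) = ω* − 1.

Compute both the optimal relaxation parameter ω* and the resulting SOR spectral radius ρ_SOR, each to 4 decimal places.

With n=27, ρ(Jacobi) = cos(π/28) = 0.9937.
1 − cos²(π/28) = sin²(π/28) ⇒ √(1−ρ_J²) = sin(π/28) = 0.11196.
Young: ω* = 2/(1+√(1−ρ_J²)) = 2/(1+0.11196) = 2/1.11196 = 1.7986.
[ρ_SOR] ω* − 1 = 0.7986.

ω* = 1.7986, ρ_SOR = 0.7986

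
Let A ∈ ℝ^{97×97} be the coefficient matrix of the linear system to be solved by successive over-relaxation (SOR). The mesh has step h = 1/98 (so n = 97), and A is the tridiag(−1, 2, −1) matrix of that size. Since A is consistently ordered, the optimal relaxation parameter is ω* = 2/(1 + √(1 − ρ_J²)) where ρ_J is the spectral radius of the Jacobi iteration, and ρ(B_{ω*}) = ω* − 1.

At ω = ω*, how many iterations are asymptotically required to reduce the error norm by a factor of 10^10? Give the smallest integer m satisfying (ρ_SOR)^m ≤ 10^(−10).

m = 360

B_J for the 97×97 system has eigenvalues cos(kπ/98); ρ_J = cos(π/98) = 0.9994862.
√(1 − cos²(π/98)) = sin(π/98) ≈ 0.0320516.
So ω* = 2/1.0320516 = 1.9378876 (Young).
and ρ(B_{ω*}) = 1.9378876 − 1 = 0.9378876.
m ≥ 10·ln10 / (−ln 0.9378876) = 359.077; smallest integer m = 360.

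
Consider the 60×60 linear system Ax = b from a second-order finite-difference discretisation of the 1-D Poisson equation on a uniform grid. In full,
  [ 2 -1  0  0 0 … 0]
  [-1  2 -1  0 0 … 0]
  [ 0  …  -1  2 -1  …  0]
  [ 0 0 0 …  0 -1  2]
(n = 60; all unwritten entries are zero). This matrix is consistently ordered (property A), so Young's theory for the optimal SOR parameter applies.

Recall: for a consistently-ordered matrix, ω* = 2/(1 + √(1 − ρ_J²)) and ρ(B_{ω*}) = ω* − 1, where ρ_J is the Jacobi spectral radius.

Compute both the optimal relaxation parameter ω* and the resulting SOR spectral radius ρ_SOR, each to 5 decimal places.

½·tridiag(1,0,1) at n=60: λ_k = cos(kπ/61); max |λ| at k=1 ⇒ ρ_J = cos(π/61) ≈ 0.99867.
√(1−ρ_J²) = |sin(π/61)| = 0.051479
ω* = 2/(1 + 0.051479) = 2/1.051479 = 1.90208.
[ρ_SOR] ω* − 1 = 0.90208.

ω* = 1.90208, ρ_SOR = 0.90208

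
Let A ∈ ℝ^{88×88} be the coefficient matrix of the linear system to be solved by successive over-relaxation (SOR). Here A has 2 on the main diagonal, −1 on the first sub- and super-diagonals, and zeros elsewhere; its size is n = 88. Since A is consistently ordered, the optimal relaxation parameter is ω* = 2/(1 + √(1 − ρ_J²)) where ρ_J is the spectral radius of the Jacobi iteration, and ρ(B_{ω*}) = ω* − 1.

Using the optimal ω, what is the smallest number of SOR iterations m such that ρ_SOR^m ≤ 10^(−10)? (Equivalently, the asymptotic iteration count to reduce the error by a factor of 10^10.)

m = 327

[ρ_J] n=88: ρ(B_J) = cos(π/(n+1)) = cos(π/89) = 0.9993771.
√(1−ρ_J²) = |sin(π/89)| = 0.0352915
So ω* = 2/1.0352915 = 1.9318231 (Young).
ρ_SOR = ω* − 1 ≈ 0.9318231.
Need (0.9318231)^m ≤ 10^(−10): m ≥ 10·ln10/|ln 0.9318231| = 23.0259/0.0706123 = 326.089 ⇒ m = 327.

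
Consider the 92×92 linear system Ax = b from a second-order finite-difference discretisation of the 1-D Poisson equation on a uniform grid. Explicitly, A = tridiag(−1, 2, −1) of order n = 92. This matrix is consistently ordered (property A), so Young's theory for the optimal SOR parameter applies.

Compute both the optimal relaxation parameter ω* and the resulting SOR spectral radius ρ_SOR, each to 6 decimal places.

With n=92, ρ(Jacobi) = cos(π/93) = 0.999429.
1 − cos²(π/93) = sin²(π/93) ⇒ √(1−ρ_J²) = sin(π/93) = 0.0337741.
[ω*] 2 ÷ (1 + 0.0337741) = 2 ÷ 1.0337741 = 1.934659.
and ρ(B_{ω*}) = 1.934659 − 1 = 0.934659.

ω* = 1.934659, ρ_SOR = 0.934659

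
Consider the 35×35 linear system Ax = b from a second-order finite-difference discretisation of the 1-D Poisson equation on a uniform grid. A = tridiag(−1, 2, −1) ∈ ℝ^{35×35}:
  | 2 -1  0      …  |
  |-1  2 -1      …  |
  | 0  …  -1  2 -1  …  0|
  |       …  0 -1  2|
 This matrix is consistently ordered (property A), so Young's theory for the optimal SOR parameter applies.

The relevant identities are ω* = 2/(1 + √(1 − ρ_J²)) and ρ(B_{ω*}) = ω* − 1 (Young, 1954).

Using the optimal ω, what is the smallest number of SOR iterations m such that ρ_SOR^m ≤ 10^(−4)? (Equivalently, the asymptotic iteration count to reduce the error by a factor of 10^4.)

ρ_J = max_k |cos(kπ/36)| = cos(π/36) = 0.9961947
root = sin(π/36) = 0.0871557  (since 1−cos² = sin²).
So ω* = 2/1.0871557 = 1.8396629 (Young).
Hence ρ(B_{ω*}) = 1.8396629 − 1 = 0.8396629.
ρ_SOR^m ≤ 10^(−4) ⇔ m ≥ 4·ln10/(−ln 0.8396629) = 9.21034/0.174755 = 52.704; m = ⌈52.704⌉ = 53.

m = 53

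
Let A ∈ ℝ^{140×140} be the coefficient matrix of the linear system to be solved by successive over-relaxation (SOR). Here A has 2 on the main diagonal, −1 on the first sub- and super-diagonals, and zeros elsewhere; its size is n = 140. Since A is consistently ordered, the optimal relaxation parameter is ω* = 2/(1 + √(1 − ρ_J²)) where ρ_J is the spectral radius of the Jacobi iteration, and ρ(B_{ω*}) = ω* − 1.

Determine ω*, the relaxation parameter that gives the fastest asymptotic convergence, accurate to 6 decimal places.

n=140: λ(B_J) = 1 − λ(A)/2 = cos(kπ/141); k=1 gives ρ_J = 0.999752.
√(1 − cos²(π/141)) = sin(π/141) ≈ 0.0222790.
Young: ω* = 2/(1+√(1−ρ_J²)) = 2/(1+0.0222790) = 2/1.0222790 = 1.956413.
[ρ_SOR] ω* − 1 = 0.956413.

ω* = 1.956413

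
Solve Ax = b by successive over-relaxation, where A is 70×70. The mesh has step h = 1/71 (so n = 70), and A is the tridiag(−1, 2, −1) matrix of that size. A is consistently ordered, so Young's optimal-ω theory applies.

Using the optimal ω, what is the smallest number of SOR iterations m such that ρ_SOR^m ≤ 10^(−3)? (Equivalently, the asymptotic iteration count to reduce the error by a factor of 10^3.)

n=70: λ(B_J) = 1 − λ(A)/2 = cos(kπ/71); k=1 gives ρ_J = 0.9990212.
√(1−ρ_J²) = |sin(π/71)| = 0.0442333
ω* = 2/(1+0.0442333) = 1.9152808
[ρ_SOR] ω* − 1 = 0.9152808.
3·ln10 = 6.90776; −ln(0.9152808) = 0.0885244; m = ⌈6.90776/0.0885244⌉ = ⌈78.032⌉ = 79.

m = 79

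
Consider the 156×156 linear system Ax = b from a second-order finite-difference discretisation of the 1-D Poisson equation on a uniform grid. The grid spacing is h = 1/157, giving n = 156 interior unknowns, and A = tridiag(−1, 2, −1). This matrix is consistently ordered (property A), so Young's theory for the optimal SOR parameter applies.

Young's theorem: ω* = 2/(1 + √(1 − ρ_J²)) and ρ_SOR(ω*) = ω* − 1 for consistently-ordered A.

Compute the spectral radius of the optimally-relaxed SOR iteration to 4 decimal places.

ρ_SOR = 0.9608

ρ_J = max_k |cos(kπ/157)| = cos(π/157) = 0.9998
√(1−ρ_J²) = |sin(π/157)| = 0.02001
ω* = 2/(1 + 0.02001) = 2/1.02001 = 1.9608.
ρ_SOR = ω* − 1 = 1.9608 − 1 = 0.9608.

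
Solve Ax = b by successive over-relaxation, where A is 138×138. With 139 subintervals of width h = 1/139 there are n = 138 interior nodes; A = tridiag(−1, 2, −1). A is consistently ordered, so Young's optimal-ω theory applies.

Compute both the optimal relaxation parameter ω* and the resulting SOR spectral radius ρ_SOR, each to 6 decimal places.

With n=138, ρ(Jacobi) = cos(π/139) = 0.999745.
√(1−ρ_J²) = |sin(π/139)| = 0.0225995
Young: ω* = 2/(1+√(1−ρ_J²)) = 2/(1+0.0225995) = 2/1.0225995 = 1.955800.
ρ_SOR = ω* − 1 ≈ 0.955800.

ω* = 1.955800, ρ_SOR = 0.955800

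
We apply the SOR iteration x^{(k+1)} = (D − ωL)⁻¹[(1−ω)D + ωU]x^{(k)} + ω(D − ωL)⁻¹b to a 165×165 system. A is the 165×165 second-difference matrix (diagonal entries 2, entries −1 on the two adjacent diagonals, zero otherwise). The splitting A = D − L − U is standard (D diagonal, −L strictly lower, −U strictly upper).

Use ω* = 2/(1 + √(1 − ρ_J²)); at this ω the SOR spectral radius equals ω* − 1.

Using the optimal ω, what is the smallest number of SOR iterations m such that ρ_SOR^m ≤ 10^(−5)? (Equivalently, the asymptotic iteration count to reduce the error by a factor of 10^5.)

m = 305

[ρ_J] n=165: ρ(B_J) = cos(π/(n+1)) = cos(π/166) = 0.9998209.
√(1−ρ_J²) simplifies to sin(π/166) = 0.0189241.
Then 2/(1+√(1−ρ_J²)) = 2/(1+0.0189241); ω* = 2/1.0189241 = 1.9628547.
ρ_SOR = ω* − 1 = 1.9628547 − 1 = 0.9628547.
5·ln10 = 11.5129; −ln(0.9628547) = 0.0378528; m = ⌈11.5129/0.0378528⌉ = ⌈304.149⌉ = 305.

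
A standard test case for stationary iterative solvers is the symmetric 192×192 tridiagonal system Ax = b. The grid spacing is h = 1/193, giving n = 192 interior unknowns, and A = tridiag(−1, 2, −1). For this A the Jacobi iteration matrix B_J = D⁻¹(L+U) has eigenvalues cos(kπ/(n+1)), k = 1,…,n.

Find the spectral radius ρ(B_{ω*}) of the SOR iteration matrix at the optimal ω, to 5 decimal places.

ρ_SOR = 0.96797

ρ_J = max_k |cos(kπ/193)| = cos(π/193) = 0.99987
1 − cos²(π/193) = sin²(π/193) ⇒ √(1−ρ_J²) = sin(π/193) = 0.016277.
Then 2/(1+√(1−ρ_J²)) = 2/(1+0.016277); ω* = 2/1.016277 = 1.96797.
Hence ρ(B_{ω*}) = 1.96797 − 1 = 0.96797.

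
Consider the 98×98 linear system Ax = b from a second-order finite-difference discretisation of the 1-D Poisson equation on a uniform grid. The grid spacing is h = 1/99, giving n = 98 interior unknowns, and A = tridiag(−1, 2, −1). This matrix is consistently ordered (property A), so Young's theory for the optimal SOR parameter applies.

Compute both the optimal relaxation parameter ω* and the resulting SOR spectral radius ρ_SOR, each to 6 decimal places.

ω* = 1.938496, ρ_SOR = 0.938496

With n=98, ρ(Jacobi) = cos(π/99) = 0.999497.
1 − cos²(π/99) = sin²(π/99) ⇒ √(1−ρ_J²) = sin(π/99) = 0.0317279.
Then 2/(1+√(1−ρ_J²)) = 2/(1+0.0317279); ω* = 2/1.0317279 = 1.938496.
Hence ρ(B_{ω*}) = 1.938496 − 1 = 0.938496.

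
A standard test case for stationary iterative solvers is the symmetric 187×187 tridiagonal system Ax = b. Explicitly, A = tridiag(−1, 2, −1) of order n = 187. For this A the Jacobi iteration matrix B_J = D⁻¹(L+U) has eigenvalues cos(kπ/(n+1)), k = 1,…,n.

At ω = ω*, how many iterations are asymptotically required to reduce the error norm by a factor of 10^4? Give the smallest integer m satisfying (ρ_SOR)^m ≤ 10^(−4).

B_J for the 187×187 system has eigenvalues cos(kπ/188); ρ_J = cos(π/188) = 0.9998604.
root = sin(π/188) = 0.0167098  (since 1−cos² = sin²).
[ω*] 2 ÷ (1 + 0.0167098) = 2 ÷ 1.0167098 = 1.9671297.
ρ_SOR = ω* − 1 ≈ 0.9671297.
4·ln10 = 9.21034; −ln(0.9671297) = 0.0334227; m = ⌈9.21034/0.0334227⌉ = ⌈275.571⌉ = 276.

m = 276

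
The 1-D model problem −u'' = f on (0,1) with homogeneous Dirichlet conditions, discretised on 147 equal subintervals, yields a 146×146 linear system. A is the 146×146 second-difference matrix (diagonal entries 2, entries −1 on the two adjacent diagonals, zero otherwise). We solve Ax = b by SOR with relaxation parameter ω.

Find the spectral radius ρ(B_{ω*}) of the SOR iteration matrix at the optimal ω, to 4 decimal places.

spectrum of D⁻¹(L+U) = {cos(kπ/147) : 1≤k≤146}; ρ_J = cos(π/147) = 0.9998.
√(1−ρ_J²) = |sin(π/147)| = 0.02137
Then 2/(1+√(1−ρ_J²)) = 2/(1+0.02137); ω* = 2/1.02137 = 1.9582.
ρ_SOR = ω* − 1 = 1.9582 − 1 = 0.9582.

ρ_SOR = 0.9582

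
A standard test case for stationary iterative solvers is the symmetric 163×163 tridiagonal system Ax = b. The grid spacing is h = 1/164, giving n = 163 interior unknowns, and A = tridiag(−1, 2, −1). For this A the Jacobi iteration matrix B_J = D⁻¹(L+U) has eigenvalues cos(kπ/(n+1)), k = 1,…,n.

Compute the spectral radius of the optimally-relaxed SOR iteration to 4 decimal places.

[ρ_J] n=163: ρ(B_J) = cos(π/(n+1)) = cos(π/164) = 0.9998.
√(1−ρ_J²) simplifies to sin(π/164) = 0.01915.
Then 2/(1+√(1−ρ_J²)) = 2/(1+0.01915); ω* = 2/1.01915 = 1.9624.
ρ_SOR = ω* − 1 = 1.9624 − 1 = 0.9624.

ρ_SOR = 0.9624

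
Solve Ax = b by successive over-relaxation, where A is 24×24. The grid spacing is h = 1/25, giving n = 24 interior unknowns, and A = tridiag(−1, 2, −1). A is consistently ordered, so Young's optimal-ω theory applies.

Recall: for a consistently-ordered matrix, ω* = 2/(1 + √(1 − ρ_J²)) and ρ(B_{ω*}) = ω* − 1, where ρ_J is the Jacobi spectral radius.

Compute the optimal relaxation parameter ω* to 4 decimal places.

ρ_J = max_k |cos(kπ/25)| = cos(π/25) = 0.9921
√(1 − cos²(π/25)) = sin(π/25) ≈ 0.12533.
ω* = 2/(1 + 0.12533) = 2/1.12533 = 1.7773.
ρ(B_{ω*}) = ω*−1 = 0.7773

ω* = 1.7773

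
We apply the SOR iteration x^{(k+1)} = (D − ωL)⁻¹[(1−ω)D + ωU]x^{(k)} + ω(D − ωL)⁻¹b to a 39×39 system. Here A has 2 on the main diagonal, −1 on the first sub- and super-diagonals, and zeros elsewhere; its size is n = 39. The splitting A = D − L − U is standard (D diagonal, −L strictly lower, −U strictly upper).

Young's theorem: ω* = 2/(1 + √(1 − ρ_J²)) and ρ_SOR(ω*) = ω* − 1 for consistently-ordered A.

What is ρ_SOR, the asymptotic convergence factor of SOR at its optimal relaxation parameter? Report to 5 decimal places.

n=39: λ(B_J) = 1 − λ(A)/2 = cos(kπ/40); k=1 gives ρ_J = 0.99692.
1 − cos²(π/40) = sin²(π/40) ⇒ √(1−ρ_J²) = sin(π/40) = 0.078459.
ω* = 2/(1 + 0.078459) = 2/1.078459 = 1.85450.
ρ_SOR = ω* − 1 = 1.85450 − 1 = 0.85450.

ρ_SOR = 0.85450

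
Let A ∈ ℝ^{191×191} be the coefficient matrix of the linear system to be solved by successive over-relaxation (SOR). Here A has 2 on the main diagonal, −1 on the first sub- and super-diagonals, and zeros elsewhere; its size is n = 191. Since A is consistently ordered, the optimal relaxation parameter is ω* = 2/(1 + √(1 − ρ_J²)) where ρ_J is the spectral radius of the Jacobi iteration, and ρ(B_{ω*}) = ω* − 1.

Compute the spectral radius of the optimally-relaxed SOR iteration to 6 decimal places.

n=191: λ(B_J) = 1 − λ(A)/2 = cos(kπ/192); k=1 gives ρ_J = 0.999866.
√(1−ρ_J²) = |sin(π/192)| = 0.0163617
ω* = 2/(1+0.0163617) = 1.967803
[ρ_SOR] ω* − 1 = 0.967803.

ρ_SOR = 0.967803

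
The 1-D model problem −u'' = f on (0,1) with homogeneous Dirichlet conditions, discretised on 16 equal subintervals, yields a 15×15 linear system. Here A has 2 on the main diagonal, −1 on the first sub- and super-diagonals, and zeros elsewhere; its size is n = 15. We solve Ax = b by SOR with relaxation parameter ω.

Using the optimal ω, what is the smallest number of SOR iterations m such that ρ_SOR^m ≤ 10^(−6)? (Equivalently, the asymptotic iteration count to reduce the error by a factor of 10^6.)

m = 35

B_J for the 15×15 system has eigenvalues cos(kπ/16); ρ_J = cos(π/16) = 0.9807853.
√(1−ρ_J²) = |sin(π/16)| = 0.1950903
[ω*] 2 ÷ (1 + 0.1950903) = 2 ÷ 1.1950903 = 1.6735137.
ρ_SOR = ω* − 1 = 1.6735137 − 1 = 0.6735137.
m ≥ 6·ln10 / (−ln 0.6735137) = 34.954; smallest integer m = 35.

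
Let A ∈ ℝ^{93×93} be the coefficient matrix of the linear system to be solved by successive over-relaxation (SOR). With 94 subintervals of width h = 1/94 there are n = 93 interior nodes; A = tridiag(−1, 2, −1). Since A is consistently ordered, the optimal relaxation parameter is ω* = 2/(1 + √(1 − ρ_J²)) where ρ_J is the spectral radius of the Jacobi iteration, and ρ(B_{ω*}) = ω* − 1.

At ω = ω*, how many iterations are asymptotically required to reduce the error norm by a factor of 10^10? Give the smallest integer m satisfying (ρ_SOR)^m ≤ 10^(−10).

m = 345

½·tridiag(1,0,1) at n=93: λ_k = cos(kπ/94); max |λ| at k=1 ⇒ ρ_J = cos(π/94) ≈ 0.9994416.
√(1 − cos²(π/94)) = sin(π/94) ≈ 0.0334150.
Young: ω* = 2/(1+√(1−ρ_J²)) = 2/(1+0.0334150) = 2/1.0334150 = 1.9353309.
ρ_SOR = ω* − 1 ≈ 0.9353309.
m ≥ 10·ln10 / (−ln 0.9353309) = 344.416; smallest integer m = 345.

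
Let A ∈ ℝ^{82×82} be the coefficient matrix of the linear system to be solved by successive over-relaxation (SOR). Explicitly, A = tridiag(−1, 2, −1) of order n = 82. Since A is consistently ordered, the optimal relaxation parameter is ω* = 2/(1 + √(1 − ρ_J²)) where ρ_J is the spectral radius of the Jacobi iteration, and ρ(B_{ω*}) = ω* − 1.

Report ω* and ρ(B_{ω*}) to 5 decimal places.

[ρ_J] n=82: ρ(B_J) = cos(π/(n+1)) = cos(π/83) = 0.99928.
1 − cos²(π/83) = sin²(π/83) ⇒ √(1−ρ_J²) = sin(π/83) = 0.037841.
So ω* = 2/1.037841 = 1.92708 (Young).
[ρ_SOR] ω* − 1 = 0.92708.

ω* = 1.92708, ρ_SOR = 0.92708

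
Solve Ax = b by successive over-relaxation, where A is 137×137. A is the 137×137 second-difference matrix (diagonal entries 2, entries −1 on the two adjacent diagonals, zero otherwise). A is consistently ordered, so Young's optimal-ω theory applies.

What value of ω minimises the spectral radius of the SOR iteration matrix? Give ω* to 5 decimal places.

ω* = 1.95549

spectrum of D⁻¹(L+U) = {cos(kπ/138) : 1≤k≤137}; ρ_J = cos(π/138) = 0.99974.
√(1 − cos²(π/138)) = sin(π/138) ≈ 0.022763.
So ω* = 2/1.022763 = 1.95549 (Young).
Hence ρ(B_{ω*}) = 1.95549 − 1 = 0.95549.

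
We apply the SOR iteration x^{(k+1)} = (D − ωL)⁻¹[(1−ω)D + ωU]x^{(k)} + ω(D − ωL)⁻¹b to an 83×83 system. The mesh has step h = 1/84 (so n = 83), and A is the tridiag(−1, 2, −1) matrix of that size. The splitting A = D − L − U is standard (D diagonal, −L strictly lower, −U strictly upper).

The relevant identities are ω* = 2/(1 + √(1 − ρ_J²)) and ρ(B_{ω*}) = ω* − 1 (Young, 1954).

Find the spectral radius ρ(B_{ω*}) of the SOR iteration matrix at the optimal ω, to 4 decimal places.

n=83: λ(B_J) = 1 − λ(A)/2 = cos(kπ/84); k=1 gives ρ_J = 0.9993.
1 − cos²(π/84) = sin²(π/84) ⇒ √(1−ρ_J²) = sin(π/84) = 0.03739.
ω* = 2/(1 + 0.03739) = 2/1.03739 = 1.9279.
Hence ρ(B_{ω*}) = 1.9279 − 1 = 0.9279.

ρ_SOR = 0.9279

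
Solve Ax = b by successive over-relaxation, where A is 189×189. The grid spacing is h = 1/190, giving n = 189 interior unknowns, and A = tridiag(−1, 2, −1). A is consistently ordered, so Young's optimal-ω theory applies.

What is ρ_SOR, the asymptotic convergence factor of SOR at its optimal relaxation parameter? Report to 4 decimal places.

ρ_SOR = 0.9675

[ρ_J] n=189: ρ(B_J) = cos(π/(n+1)) = cos(π/190) = 0.9999.
√(1−ρ_J²) = |sin(π/190)| = 0.01653
So ω* = 2/1.01653 = 1.9675 (Young).
At ω = 1.9675 every |λ(B_ω)| = ω−1, so ρ_SOR = 0.9675.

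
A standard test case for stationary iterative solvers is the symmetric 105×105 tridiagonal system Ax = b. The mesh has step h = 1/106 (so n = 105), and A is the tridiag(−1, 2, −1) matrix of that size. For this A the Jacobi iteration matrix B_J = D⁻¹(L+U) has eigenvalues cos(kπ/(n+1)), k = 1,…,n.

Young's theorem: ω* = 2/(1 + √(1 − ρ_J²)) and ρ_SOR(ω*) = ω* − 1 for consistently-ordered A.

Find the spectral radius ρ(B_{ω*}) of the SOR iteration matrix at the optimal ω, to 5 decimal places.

spectrum of D⁻¹(L+U) = {cos(kπ/106) : 1≤k≤105}; ρ_J = cos(π/106) = 0.99956.
√(1−ρ_J²) = |sin(π/106)| = 0.029633
Young: ω* = 2/(1+√(1−ρ_J²)) = 2/(1+0.029633) = 2/1.029633 = 1.94244.
ρ_SOR = ω* − 1 ≈ 0.94244.

ρ_SOR = 0.94244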